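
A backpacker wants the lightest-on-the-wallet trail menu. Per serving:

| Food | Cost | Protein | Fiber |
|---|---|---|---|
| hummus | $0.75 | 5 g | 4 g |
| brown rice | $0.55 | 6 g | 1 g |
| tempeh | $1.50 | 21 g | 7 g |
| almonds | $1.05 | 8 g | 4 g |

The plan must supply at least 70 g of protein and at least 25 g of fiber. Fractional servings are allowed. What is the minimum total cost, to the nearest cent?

$5.28

Check every corner: each single food scaled to meet both minima, and each pair solved so both constraints bind.
hummus only: max(70/5, 25/4) = 14 servings → $10.50.
brown rice only: max(70/6, 25/1) = 25 servings → $13.75.
tempeh only: max(70/21, 25/7) = 3.571 servings → $5.36.
almonds only: max(70/8, 25/4) = 8.75 servings → $9.19.
hummus + brown rice with both tight: 4.211 servings and 8.158 servings → $7.64.
hummus + tempeh with both tight: 0.7143 servings and 3.163 servings → $5.28.
hummus + almonds: the both-tight solution has a negative serving — not a feasible corner.
brown rice + tempeh: intersection lies outside the first quadrant.
brown rice + almonds with both tight: 5 servings and 5 servings → $8.00.
tempeh + almonds with both tight: 2.857 servings and 1.25 servings → $5.60.
So the least-cost plan costs $5.28.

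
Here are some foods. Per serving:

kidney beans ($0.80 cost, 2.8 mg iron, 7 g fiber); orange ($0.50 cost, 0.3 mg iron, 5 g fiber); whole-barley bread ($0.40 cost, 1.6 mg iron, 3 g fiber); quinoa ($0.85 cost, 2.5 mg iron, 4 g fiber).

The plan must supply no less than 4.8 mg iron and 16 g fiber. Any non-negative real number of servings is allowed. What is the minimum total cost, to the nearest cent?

$1.76

The cheapest plan sits at a corner of the feasible region — with two constraints it uses at most two foods.
kidney beans only: max(4.8/2.8, 16/7) = 2.286 servings → $1.83.
orange only: max(4.8/0.3, 16/5) = 16 servings → $8.00.
whole-barley bread only: max(4.8/1.6, 16/3) = 5.333 servings → $2.13.
quinoa only: max(4.8/2.5, 16/4) = 4 servings → $3.40.
kidney beans + orange with both tight: 1.613 servings and 0.9412 servings → $1.76.
kidney beans + whole-barley bread with both targets exact would need a negative amount; discard.
kidney beans + quinoa with both targets exact would need a negative amount; discard.
orange + whole-barley bread with both tight: 1.577 servings and 2.704 servings → $1.87.
orange + quinoa with both tight: 1.841 servings and 1.699 servings → $2.36.
whole-barley bread + quinoa with both targets exact would need a negative amount; discard.
The minimum over all feasible corners is $1.76.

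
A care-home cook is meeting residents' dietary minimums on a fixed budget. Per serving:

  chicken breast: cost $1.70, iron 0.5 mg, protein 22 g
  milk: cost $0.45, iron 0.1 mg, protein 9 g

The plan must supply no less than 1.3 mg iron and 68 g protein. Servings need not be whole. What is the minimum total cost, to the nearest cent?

$4.68

Minimising a linear cost over {iron ≥ 1.3, protein ≥ 68, servings ≥ 0} — the optimum is at a vertex, using one or two foods.
chicken breast only: max(1.3/0.5, 68/22) = 3.091 servings → $5.25.
milk only: max(1.3/0.1, 68/9) = 13 servings → $5.85.
chicken breast + milk with both tight: 2.13 servings and 2.348 servings → $4.68.
The minimum over all feasible corners is $4.68.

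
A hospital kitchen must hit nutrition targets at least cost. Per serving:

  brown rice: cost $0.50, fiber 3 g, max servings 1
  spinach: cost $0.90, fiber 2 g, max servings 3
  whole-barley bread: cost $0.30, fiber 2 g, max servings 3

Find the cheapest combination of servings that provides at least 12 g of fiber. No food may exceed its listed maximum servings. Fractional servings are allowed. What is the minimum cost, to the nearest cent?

Cost per g of fiber: whole-barley bread $0.1500, brown rice $0.1667, spinach $0.4500.
Take 3 servings of whole-barley bread: +6.0 g fiber for $0.90 (total $0.90, still need 6.0 g).
Take 1 serving of brown rice: +3.0 g fiber for $0.50 (total $1.40, still need 3.0 g).
Take 1.5 servings of spinach: +3.0 g fiber for $1.35 (total $2.75, still need 0.0 g).
Filling from the cheapest source first is optimal under one linear minimum: $2.75.

$2.75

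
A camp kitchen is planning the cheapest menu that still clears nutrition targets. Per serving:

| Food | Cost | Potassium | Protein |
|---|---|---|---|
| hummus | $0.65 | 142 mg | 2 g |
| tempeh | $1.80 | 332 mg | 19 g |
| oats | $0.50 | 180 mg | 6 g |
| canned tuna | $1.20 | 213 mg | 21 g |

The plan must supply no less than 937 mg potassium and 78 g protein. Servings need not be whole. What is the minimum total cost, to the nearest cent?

$4.65

For a min-cost LP with two ≥-constraints, a basic feasible solution has at most two positive variables.
hummus only: max(937/142, 78/2) = 39 servings → $25.35.
tempeh only: max(937/332, 78/19) = 4.105 servings → $7.39.
oats only: max(937/180, 78/6) = 13 servings → $6.50.
canned tuna only: max(937/213, 78/21) = 4.399 servings → $5.28.
hummus + tempeh: the both-tight solution has a negative serving — not a feasible corner.
hummus + oats: the both-tight solution has a negative serving — not a feasible corner.
hummus + canned tuna with both tight: 1.198 servings and 3.6 servings → $5.10.
tempeh + oats: the both-tight solution has a negative serving — not a feasible corner.
tempeh + canned tuna with both tight: 1.047 servings and 2.767 servings → $5.21.
oats + canned tuna with both tight: 1.224 servings and 3.365 servings → $4.65.
So the least-cost plan costs $4.65.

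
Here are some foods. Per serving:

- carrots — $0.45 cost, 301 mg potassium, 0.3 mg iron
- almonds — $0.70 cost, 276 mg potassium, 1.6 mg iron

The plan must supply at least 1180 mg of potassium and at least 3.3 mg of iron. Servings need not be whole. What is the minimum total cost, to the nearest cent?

$2.22

With two linear requirements the optimum uses one or two foods; enumerate the corners.
carrots only: max(1180/301, 3.3/0.3) = 11 servings → $4.95.
almonds only: max(1180/276, 3.3/1.6) = 4.275 servings → $2.99.
carrots + almonds with both tight: 2.45 servings and 1.603 servings → $2.22.
So the least-cost plan costs $2.22.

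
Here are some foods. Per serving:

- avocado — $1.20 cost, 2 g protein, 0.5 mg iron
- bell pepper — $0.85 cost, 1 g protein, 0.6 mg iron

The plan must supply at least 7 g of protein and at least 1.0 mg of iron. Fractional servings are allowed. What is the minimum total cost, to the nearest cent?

$4.20

avocado only: max(7/2, 1.0/0.5) = 3.5 servings → $4.20.
bell pepper only: max(7/1, 1.0/0.6) = 7 servings → $5.95.
avocado + bell pepper: intersection lies outside the first quadrant.
So the least-cost plan costs $4.20.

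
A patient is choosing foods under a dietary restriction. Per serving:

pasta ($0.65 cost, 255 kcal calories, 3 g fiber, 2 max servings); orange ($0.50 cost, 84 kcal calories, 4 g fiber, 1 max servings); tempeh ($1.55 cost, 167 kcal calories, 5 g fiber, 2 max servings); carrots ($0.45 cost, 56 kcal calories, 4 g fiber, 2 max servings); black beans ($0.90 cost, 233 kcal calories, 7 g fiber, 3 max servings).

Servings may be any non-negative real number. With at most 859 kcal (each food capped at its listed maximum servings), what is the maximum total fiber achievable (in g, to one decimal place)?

31.9 g

Fiber per kcal: carrots 0.07143, orange 0.04762, black beans 0.03004, tempeh 0.02994, pasta 0.01176.
Take 2 servings of carrots: uses 112 kcal, +8.0 g fiber (running total 8.0 g).
Take 1 serving of orange: uses 84 kcal, +4.0 g fiber (running total 12.0 g).
Take 2.845 servings of black beans: uses 663 kcal, +19.9 g fiber (running total 31.9 g).
Filling greedily by fiber-per-kcal is optimal for one linear limit, giving 31.9 g.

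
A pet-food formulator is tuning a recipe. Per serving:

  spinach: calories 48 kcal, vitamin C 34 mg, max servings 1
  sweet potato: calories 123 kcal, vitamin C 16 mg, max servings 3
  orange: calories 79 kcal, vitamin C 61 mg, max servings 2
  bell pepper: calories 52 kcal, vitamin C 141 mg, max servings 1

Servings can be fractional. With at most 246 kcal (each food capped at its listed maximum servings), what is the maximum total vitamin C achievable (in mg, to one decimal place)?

Vitamin C per kcal: bell pepper 2.712, orange 0.7722, spinach 0.7083, sweet potato 0.1301.
Take 1 serving of bell pepper: uses 52 kcal, +141.0 mg vitamin C (running total 141.0 mg).
Take 2 servings of orange: uses 158 kcal, +122.0 mg vitamin C (running total 263.0 mg).
Take 0.75 servings of spinach: uses 36 kcal, +25.5 mg vitamin C (running total 288.5 mg).
Filling greedily by vitamin C-per-kcal is optimal for one linear limit, giving 288.5 mg.

288.5 mg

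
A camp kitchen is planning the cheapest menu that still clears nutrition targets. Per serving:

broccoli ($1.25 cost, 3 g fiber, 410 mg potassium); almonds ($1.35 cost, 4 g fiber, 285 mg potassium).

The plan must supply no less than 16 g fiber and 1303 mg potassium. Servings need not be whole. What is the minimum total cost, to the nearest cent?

$5.60

Two binding constraints pin down two serving amounts, so the optimal mix uses at most two foods. The candidates are each food alone (scaled to the tighter of fiber/potassium) and each pair with both constraints tight.
broccoli only: max(16/3, 1303/410) = 5.333 servings → $6.67.
almonds only: max(16/4, 1303/285) = 4.572 servings → $6.17.
broccoli + almonds with both tight: 0.8306 servings and 3.377 servings → $5.60.
The minimum over all feasible corners is $5.60.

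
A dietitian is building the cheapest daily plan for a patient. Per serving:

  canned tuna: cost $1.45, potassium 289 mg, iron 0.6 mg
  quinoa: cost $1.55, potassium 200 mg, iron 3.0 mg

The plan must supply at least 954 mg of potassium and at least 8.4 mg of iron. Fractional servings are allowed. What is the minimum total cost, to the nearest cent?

$6.14

The cheapest plan sits at a corner of the feasible region — with two constraints it uses at most two foods.
canned tuna only: max(954/289, 8.4/0.6) = 14 servings → $20.30.
quinoa only: max(954/200, 8.4/3.0) = 4.77 servings → $7.39.
canned tuna + quinoa with both tight: 1.582 servings and 2.484 servings → $6.14.
So the least-cost plan costs $6.14.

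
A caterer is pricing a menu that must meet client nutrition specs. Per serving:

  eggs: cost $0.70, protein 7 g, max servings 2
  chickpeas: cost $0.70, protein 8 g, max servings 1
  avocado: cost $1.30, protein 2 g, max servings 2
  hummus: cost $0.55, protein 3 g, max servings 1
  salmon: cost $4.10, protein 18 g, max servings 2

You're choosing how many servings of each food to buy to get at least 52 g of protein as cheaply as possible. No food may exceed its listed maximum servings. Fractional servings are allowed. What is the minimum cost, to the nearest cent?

$8.80

Cost per g of protein: chickpeas $0.0875, eggs $0.1000, hummus $0.1833, salmon $0.2278, avocado $0.6500.
Take 1 serving of chickpeas: +8.0 g protein for $0.70 (total $0.70, still need 44.0 g).
Take 2 servings of eggs: +14.0 g protein for $1.40 (total $2.10, still need 30.0 g).
Take 1 serving of hummus: +3.0 g protein for $0.55 (total $2.65, still need 27.0 g).
Take 1.5 servings of salmon: +27.0 g protein for $6.15 (total $8.80, still need 0.0 g).
Filling from the cheapest source first is optimal under one linear minimum: $8.80.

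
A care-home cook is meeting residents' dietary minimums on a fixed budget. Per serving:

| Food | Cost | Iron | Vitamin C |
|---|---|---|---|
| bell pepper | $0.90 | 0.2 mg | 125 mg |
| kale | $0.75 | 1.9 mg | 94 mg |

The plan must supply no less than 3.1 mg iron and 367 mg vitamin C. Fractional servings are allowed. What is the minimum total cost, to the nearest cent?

Compare the cost at each extreme point of the feasible region.
bell pepper only: max(3.1/0.2, 367/125) = 15.5 servings → $13.95.
kale only: max(3.1/1.9, 367/94) = 3.904 servings → $2.93.
bell pepper + kale with both tight: 1.856 servings and 1.436 servings → $2.75.
So the least-cost plan costs $2.75.

$2.75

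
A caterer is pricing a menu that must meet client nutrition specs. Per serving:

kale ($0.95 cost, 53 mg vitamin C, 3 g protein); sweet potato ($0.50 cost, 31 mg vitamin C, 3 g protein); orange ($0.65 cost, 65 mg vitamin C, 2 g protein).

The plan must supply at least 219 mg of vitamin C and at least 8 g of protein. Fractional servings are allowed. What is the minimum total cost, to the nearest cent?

$2.31

An LP optimum is at a vertex; with two nutrient constraints at most two foods are used. Check each candidate.
kale only: max(219/53, 8/3) = 4.132 servings → $3.93.
sweet potato only: max(219/31, 8/3) = 7.065 servings → $3.53.
orange only: max(219/65, 8/2) = 4 servings → $2.60.
kale + sweet potato with both targets exact would need a negative amount; discard.
kale + orange with both tight: 0.9213 servings and 2.618 servings → $2.58.
sweet potato + orange with both tight: 0.6165 servings and 3.075 servings → $2.31.
So the least-cost plan costs $2.31.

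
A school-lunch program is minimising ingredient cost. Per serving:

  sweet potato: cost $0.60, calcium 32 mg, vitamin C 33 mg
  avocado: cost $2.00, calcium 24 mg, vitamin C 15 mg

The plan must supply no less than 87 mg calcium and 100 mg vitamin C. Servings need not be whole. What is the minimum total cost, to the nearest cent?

At the optimum either one food covers both requirements or two foods hit both targets exactly; no other combination can be cheaper.
sweet potato only: max(87/32, 100/33) = 3.03 servings → $1.82.
avocado only: max(87/24, 100/15) = 6.667 servings → $13.33.
sweet potato + avocado with both targets exact would need a negative amount; discard.
Cheapest feasible corner: $1.82.

$1.82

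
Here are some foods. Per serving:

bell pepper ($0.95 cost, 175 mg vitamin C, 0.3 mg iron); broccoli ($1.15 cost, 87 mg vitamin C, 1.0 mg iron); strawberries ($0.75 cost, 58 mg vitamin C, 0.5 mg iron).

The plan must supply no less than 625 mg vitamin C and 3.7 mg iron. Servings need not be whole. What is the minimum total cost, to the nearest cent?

An LP optimum is at a vertex; with two nutrient constraints at most two foods are used. Check each candidate.
bell pepper only: max(625/175, 3.7/0.3) = 12.33 servings → $11.72.
broccoli only: max(625/87, 3.7/1.0) = 7.184 servings → $8.26.
strawberries only: max(625/58, 3.7/0.5) = 10.78 servings → $8.08.
bell pepper + broccoli with both tight: 2.036 servings and 3.089 servings → $5.49.
bell pepper + strawberries with both tight: 1.397 servings and 6.562 servings → $6.25.
broccoli + strawberries: intersection lies outside the first quadrant.
Cheapest feasible corner: $5.49.

$5.49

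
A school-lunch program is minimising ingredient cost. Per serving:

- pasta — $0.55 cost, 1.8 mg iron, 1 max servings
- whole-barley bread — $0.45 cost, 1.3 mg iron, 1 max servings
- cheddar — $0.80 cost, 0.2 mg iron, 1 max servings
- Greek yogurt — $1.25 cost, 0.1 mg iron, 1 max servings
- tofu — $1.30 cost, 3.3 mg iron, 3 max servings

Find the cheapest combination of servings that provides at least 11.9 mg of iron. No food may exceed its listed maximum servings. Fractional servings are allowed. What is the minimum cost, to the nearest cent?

$4.47

Cost per mg of iron: pasta $0.3056, whole-barley bread $0.3462, tofu $0.3939, cheddar $4.0000, Greek yogurt $12.5000.
Take 1 serving of pasta: +1.8 mg iron for $0.55 (total $0.55, still need 10.1 mg).
Take 1 serving of whole-barley bread: +1.3 mg iron for $0.45 (total $1.00, still need 8.8 mg).
Take 2.667 servings of tofu: +8.8 mg iron for $3.47 (total $4.47, still need 0.0 mg).
Filling from the cheapest source first is optimal under one linear minimum: $4.47.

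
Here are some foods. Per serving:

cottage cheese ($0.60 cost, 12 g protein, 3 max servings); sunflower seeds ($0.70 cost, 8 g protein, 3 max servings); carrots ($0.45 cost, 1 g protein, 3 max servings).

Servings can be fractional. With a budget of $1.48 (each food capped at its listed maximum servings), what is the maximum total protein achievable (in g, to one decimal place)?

29.6 g

Protein per dollar: cottage cheese 20, sunflower seeds 11.43, carrots 2.222.
Take 2.467 servings of cottage cheese: spends $1.48, +29.6 g protein (running total 29.6 g).
Greedy by best ratio exhausts the cost allowance optimally: 29.6 g.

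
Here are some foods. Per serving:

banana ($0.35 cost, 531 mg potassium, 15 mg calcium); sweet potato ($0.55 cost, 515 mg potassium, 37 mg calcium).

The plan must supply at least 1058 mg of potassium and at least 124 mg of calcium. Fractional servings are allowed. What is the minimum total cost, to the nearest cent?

$1.84

Two binding constraints pin down two serving amounts, so the optimal mix uses at most two foods. The candidates are each food alone (scaled to the tighter of potassium/calcium) and each pair with both constraints tight.
banana only: max(1058/531, 124/15) = 8.267 servings → $2.89.
sweet potato only: max(1058/515, 124/37) = 3.351 servings → $1.84.
banana + sweet potato: intersection lies outside the first quadrant.
So the least-cost plan costs $1.84.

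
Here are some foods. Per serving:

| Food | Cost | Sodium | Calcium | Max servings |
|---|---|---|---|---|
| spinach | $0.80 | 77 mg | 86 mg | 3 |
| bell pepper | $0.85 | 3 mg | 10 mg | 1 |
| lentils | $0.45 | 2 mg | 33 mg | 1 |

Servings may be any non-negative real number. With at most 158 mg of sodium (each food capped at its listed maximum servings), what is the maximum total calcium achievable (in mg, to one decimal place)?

213.9 mg

Calcium per mg sodium: lentils 16.5, bell pepper 3.333, spinach 1.117.
Take 1 serving of lentils: uses 2 mg sodium, +33.0 mg calcium (running total 33.0 mg).
Take 1 serving of bell pepper: uses 3 mg sodium, +10.0 mg calcium (running total 43.0 mg).
Take 1.987 servings of spinach: uses 153 mg sodium, +170.9 mg calcium (running total 213.9 mg).
Filling greedily by calcium-per-mg sodium is optimal for one linear limit, giving 213.9 mg.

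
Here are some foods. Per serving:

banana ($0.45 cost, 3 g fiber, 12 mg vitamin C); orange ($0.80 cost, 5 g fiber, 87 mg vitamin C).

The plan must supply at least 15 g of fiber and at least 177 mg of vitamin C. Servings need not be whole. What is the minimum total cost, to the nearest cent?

$2.34

An LP optimum is at a vertex; with two nutrient constraints at most two foods are used. Check each candidate.
banana only: max(15/3, 177/12) = 14.75 servings → $6.64.
orange only: max(15/5, 177/87) = 3 servings → $2.40.
banana + orange with both tight: 2.09 servings and 1.746 servings → $2.34.
Cheapest feasible corner: $2.34.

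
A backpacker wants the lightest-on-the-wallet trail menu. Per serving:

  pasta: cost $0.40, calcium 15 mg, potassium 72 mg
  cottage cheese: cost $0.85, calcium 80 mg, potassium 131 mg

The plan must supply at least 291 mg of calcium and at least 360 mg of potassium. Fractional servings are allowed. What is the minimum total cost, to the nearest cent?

$3.09

With two linear requirements the optimum uses one or two foods; enumerate the corners.
pasta only: max(291/15, 360/72) = 19.4 servings → $7.76.
cottage cheese only: max(291/80, 360/131) = 3.638 servings → $3.09.
pasta + cottage cheese: intersection lies outside the first quadrant.
Cheapest feasible corner: $3.09.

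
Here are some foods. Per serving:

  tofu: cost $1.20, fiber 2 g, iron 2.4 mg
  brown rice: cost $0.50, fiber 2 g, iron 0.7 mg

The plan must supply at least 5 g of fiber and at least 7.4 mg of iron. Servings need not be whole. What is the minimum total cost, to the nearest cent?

$3.70

tofu only: max(5/2, 7.4/2.4) = 3.083 servings → $3.70.
brown rice only: max(5/2, 7.4/0.7) = 10.57 servings → $5.29.
tofu + brown rice: the both-tight solution has a negative serving — not a feasible corner.
The minimum over all feasible corners is $3.70.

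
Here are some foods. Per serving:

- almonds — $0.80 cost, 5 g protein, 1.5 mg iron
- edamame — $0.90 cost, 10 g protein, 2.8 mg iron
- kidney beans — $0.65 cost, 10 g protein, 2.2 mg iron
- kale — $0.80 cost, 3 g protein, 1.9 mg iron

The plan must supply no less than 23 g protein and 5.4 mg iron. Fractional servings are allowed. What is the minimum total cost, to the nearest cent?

Two binding constraints pin down two serving amounts, so the optimal mix uses at most two foods. The candidates are each food alone (scaled to the tighter of protein/iron) and each pair with both constraints tight.
almonds only: max(23/5, 5.4/1.5) = 4.6 servings → $3.68.
edamame only: max(23/10, 5.4/2.8) = 2.3 servings → $2.07.
kidney beans only: max(23/10, 5.4/2.2) = 2.455 servings → $1.60.
kale only: max(23/3, 5.4/1.9) = 7.667 servings → $6.13.
almonds + edamame with both targets exact would need a negative amount; discard.
almonds + kidney beans with both tight: 0.85 servings and 1.875 servings → $1.90.
almonds + kale: the both-tight solution has a negative serving — not a feasible corner.
edamame + kidney beans with both tight: 0.5667 servings and 1.733 servings → $1.64.
edamame + kale: the both-tight solution has a negative serving — not a feasible corner.
kidney beans + kale with both tight: 2.218 servings and 0.2742 servings → $1.66.
The minimum over all feasible corners is $1.60.

$1.60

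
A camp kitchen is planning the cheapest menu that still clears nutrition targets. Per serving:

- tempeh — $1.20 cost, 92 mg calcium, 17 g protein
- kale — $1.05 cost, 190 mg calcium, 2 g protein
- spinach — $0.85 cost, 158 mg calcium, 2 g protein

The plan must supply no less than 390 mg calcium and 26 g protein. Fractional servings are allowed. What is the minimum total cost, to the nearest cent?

tempeh only: max(390/92, 26/17) = 4.239 servings → $5.09.
kale only: max(390/190, 26/2) = 13 servings → $13.65.
spinach only: max(390/158, 26/2) = 13 servings → $11.05.
tempeh + kale with both tight: 1.366 servings and 1.391 servings → $3.10.
tempeh + spinach with both tight: 1.33 servings and 1.694 servings → $3.04.
kale + spinach: intersection lies outside the first quadrant.
Cheapest feasible corner: $3.04.

$3.04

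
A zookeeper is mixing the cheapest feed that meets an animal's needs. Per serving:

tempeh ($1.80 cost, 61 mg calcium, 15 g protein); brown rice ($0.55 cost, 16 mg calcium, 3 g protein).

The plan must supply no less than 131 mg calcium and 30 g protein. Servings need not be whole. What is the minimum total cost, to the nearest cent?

$3.87

Two binding constraints pin down two serving amounts, so the optimal mix uses at most two foods. The candidates are each food alone (scaled to the tighter of calcium/protein) and each pair with both constraints tight.
tempeh only: max(131/61, 30/15) = 2.148 servings → $3.87.
brown rice only: max(131/16, 30/3) = 10 servings → $5.50.
tempeh + brown rice with both tight: 1.526 servings and 2.368 servings → $4.05.
Cheapest feasible corner: $3.87.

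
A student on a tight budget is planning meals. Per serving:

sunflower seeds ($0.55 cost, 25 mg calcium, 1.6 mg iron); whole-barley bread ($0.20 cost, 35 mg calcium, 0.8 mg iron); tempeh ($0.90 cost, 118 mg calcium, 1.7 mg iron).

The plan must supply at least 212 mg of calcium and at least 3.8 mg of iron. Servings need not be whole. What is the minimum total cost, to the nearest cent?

$1.21

This is a tiny linear program; its minimum lies at a vertex of the feasible set. List the vertices and price them.
sunflower seeds only: max(212/25, 3.8/1.6) = 8.48 servings → $4.66.
whole-barley bread only: max(212/35, 3.8/0.8) = 6.057 servings → $1.21.
tempeh only: max(212/118, 3.8/1.7) = 2.235 servings → $2.01.
sunflower seeds + whole-barley bread: intersection lies outside the first quadrant.
sunflower seeds + tempeh with both tight: 0.6015 servings and 1.669 servings → $1.83.
whole-barley bread + tempeh with both tight: 2.521 servings and 1.049 servings → $1.45.
Cheapest feasible corner: $1.21.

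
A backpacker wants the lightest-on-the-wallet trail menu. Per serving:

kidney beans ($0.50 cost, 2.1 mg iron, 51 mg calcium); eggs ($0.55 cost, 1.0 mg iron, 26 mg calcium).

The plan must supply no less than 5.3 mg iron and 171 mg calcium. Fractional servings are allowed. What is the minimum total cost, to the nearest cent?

$1.68

kidney beans only: max(5.3/2.1, 171/51) = 3.353 servings → $1.68.
eggs only: max(5.3/1.0, 171/26) = 6.577 servings → $3.62.
kidney beans + eggs: the both-tight solution has a negative serving — not a feasible corner.
Cheapest feasible corner: $1.68.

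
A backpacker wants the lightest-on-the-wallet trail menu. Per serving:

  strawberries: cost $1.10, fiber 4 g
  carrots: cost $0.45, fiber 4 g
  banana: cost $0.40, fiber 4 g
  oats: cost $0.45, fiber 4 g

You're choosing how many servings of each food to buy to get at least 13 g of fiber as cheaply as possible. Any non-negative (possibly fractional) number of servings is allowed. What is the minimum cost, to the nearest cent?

$1.30

Cost per g of fiber: banana $0.1000, carrots $0.1125, oats $0.1125, strawberries $0.2750.
With no serving limits, use only banana: 13 g / 4 g = 3.25 servings × $0.40 = $1.30.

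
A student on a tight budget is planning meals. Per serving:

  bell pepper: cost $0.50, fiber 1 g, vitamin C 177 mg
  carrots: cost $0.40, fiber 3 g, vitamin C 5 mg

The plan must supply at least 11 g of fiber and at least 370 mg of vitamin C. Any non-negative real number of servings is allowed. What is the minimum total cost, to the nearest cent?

$2.20

Two binding constraints pin down two serving amounts, so the optimal mix uses at most two foods. The candidates are each food alone (scaled to the tighter of fiber/vitamin C) and each pair with both constraints tight.
bell pepper only: max(11/1, 370/177) = 11 servings → $5.50.
carrots only: max(11/3, 370/5) = 74 servings → $29.60.
bell pepper + carrots with both tight: 2.006 servings and 2.998 servings → $2.20.
The minimum over all feasible corners is $2.20.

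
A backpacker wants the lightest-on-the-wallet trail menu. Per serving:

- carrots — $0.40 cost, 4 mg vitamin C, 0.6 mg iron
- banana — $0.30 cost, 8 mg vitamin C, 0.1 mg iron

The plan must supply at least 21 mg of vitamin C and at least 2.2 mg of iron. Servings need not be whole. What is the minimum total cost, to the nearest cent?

$1.67

Check every corner: each single food scaled to meet both minima, and each pair solved so both constraints bind.
carrots only: max(21/4, 2.2/0.6) = 5.25 servings → $2.10.
banana only: max(21/8, 2.2/0.1) = 22 servings → $6.60.
carrots + banana with both tight: 3.523 servings and 0.8636 servings → $1.67.
Cheapest feasible corner: $1.67.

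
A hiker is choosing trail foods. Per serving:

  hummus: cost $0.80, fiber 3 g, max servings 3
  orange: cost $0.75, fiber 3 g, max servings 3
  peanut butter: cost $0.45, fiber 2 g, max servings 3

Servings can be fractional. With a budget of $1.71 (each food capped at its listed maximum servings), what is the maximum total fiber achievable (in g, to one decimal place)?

7.4 g

Fiber per dollar: peanut butter 4.444, orange 4, hummus 3.75.
Take 3 servings of peanut butter: spends $1.35, +6.0 g fiber (running total 6.0 g).
Take 0.48 servings of orange: spends $0.36, +1.4 g fiber (running total 7.4 g).
Greedy by best ratio exhausts the cost allowance optimally: 7.4 g.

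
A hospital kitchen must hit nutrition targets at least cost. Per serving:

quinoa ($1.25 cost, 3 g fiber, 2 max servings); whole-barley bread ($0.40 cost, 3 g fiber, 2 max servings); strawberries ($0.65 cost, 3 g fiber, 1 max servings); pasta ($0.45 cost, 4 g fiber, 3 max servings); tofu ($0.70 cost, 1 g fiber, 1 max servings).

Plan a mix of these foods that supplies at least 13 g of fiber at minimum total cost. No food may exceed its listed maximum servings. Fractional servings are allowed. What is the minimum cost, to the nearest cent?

Cost per g of fiber: pasta $0.1125, whole-barley bread $0.1333, strawberries $0.2167, quinoa $0.4167, tofu $0.7000.
Take 3 servings of pasta: +12.0 g fiber for $1.35 (total $1.35, still need 1.0 g).
Take 0.3333 servings of whole-barley bread: +1.0 g fiber for $0.13 (total $1.48, still need 0.0 g).
Filling from the cheapest source first is optimal under one linear minimum: $1.48.

$1.48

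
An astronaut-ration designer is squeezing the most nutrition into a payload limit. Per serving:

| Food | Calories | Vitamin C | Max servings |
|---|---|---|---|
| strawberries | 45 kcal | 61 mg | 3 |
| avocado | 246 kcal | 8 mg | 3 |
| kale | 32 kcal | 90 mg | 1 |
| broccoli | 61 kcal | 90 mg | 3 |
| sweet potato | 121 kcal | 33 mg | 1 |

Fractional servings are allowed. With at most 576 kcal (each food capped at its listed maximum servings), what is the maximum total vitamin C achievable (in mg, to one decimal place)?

Vitamin C per kcal: kale 2.812, broccoli 1.475, strawberries 1.356, sweet potato 0.2727, avocado 0.03252.
Take 1 serving of kale: uses 32 kcal, +90.0 mg vitamin C (running total 90.0 mg).
Take 3 servings of broccoli: uses 183 kcal, +270.0 mg vitamin C (running total 360.0 mg).
Take 3 servings of strawberries: uses 135 kcal, +183.0 mg vitamin C (running total 543.0 mg).
Take 1 serving of sweet potato: uses 121 kcal, +33.0 mg vitamin C (running total 576.0 mg).
Take 0.4268 servings of avocado: uses 105 kcal, +3.4 mg vitamin C (running total 579.4 mg).
Greedy by best ratio exhausts the calories allowance optimally: 579.4 mg.

579.4 mg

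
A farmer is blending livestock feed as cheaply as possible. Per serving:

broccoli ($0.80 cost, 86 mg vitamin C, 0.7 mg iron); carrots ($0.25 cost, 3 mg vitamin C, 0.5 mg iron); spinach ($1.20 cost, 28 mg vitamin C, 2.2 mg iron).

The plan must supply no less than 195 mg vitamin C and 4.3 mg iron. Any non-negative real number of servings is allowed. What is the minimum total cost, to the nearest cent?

This is a tiny linear program; its minimum lies at a vertex of the feasible set. List the vertices and price them.
broccoli only: max(195/86, 4.3/0.7) = 6.143 servings → $4.91.
carrots only: max(195/3, 4.3/0.5) = 65 servings → $16.25.
spinach only: max(195/28, 4.3/2.2) = 6.964 servings → $8.36.
broccoli + carrots with both tight: 2.068 servings and 5.704 servings → $3.08.
broccoli + spinach with both tight: 1.82 servings and 1.376 servings → $3.11.
carrots + spinach: the both-tight solution has a negative serving — not a feasible corner.
Cheapest feasible corner: $3.08.

$3.08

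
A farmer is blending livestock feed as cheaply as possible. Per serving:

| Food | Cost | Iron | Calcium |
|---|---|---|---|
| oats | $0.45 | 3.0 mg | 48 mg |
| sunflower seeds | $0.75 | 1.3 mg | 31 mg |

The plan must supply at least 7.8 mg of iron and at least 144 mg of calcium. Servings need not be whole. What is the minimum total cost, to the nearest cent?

An LP optimum is at a vertex; with two nutrient constraints at most two foods are used. Check each candidate.
oats only: max(7.8/3.0, 144/48) = 3 servings → $1.35.
sunflower seeds only: max(7.8/1.3, 144/31) = 6 servings → $4.50.
oats + sunflower seeds with both tight: 1.784 servings and 1.882 servings → $2.21.
Cheapest feasible corner: $1.35.

$1.35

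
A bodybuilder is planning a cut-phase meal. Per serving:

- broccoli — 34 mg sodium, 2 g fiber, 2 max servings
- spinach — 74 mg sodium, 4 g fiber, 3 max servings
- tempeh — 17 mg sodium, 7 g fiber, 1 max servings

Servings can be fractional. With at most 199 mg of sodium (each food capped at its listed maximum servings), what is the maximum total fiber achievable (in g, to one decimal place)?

Fiber per mg sodium: tempeh 0.4118, broccoli 0.05882, spinach 0.05405.
Take 1 serving of tempeh: uses 17 mg sodium, +7.0 g fiber (running total 7.0 g).
Take 2 servings of broccoli: uses 68 mg sodium, +4.0 g fiber (running total 11.0 g).
Take 1.541 servings of spinach: uses 114 mg sodium, +6.2 g fiber (running total 17.2 g).
Greedy by best ratio exhausts the sodium allowance optimally: 17.2 g.

17.2 g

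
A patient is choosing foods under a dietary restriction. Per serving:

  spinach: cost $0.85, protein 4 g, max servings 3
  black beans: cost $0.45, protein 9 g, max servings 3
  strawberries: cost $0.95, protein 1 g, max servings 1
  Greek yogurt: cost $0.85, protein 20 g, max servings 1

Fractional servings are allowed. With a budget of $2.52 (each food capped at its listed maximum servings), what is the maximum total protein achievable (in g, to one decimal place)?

48.5 g

Protein per dollar: Greek yogurt 23.53, black beans 20, spinach 4.706, strawberries 1.053.
Take 1 serving of Greek yogurt: spends $0.85, +20.0 g protein (running total 20.0 g).
Take 3 servings of black beans: spends $1.35, +27.0 g protein (running total 47.0 g).
Take 0.3765 servings of spinach: spends $0.32, +1.5 g protein (running total 48.5 g).
Greedy by best ratio exhausts the cost allowance optimally: 48.5 g.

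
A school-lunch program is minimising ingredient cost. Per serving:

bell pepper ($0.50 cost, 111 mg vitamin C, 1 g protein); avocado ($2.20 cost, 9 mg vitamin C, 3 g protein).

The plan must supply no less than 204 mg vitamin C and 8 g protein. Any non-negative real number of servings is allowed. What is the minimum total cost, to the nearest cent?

$4.00

An LP optimum is at a vertex; with two nutrient constraints at most two foods are used. Check each candidate.
bell pepper only: max(204/111, 8/1) = 8 servings → $4.00.
avocado only: max(204/9, 8/3) = 22.67 servings → $49.87.
bell pepper + avocado with both tight: 1.667 servings and 2.111 servings → $5.48.
The minimum over all feasible corners is $4.00.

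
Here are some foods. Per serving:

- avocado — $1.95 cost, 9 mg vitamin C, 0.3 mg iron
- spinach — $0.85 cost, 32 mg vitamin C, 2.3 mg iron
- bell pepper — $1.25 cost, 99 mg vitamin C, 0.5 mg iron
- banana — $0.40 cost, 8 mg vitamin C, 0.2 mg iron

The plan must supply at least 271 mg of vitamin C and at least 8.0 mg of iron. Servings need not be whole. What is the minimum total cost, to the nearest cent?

$4.80

Minimising a linear cost over {vitamin C ≥ 271, iron ≥ 8.0, servings ≥ 0} — the optimum is at a vertex, using one or two foods.
avocado only: max(271/9, 8.0/0.3) = 30.11 servings → $58.72.
spinach only: max(271/32, 8.0/2.3) = 8.469 servings → $7.20.
bell pepper only: max(271/99, 8.0/0.5) = 16 servings → $20.00.
banana only: max(271/8, 8.0/0.2) = 40 servings → $16.00.
avocado + spinach: intersection lies outside the first quadrant.
avocado + bell pepper with both tight: 26.05 servings and 0.369 servings → $51.26.
avocado + banana with both tight: 16.33 servings and 15.5 servings → $38.05.
spinach + bell pepper with both tight: 3.101 servings and 1.735 servings → $4.80.
spinach + banana with both tight: 0.8167 servings and 30.61 servings → $12.94.
bell pepper + banana: intersection lies outside the first quadrant.
The minimum over all feasible corners is $4.80.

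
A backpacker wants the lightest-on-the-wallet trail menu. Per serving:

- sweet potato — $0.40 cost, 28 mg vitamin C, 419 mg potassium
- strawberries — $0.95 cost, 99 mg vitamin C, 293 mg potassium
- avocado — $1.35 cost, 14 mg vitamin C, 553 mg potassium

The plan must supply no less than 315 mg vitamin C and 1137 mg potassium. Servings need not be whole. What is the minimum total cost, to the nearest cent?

$3.10

For a min-cost LP with two ≥-constraints, a basic feasible solution has at most two positive variables.
sweet potato only: max(315/28, 1137/419) = 11.25 servings → $4.50.
strawberries only: max(315/99, 1137/293) = 3.881 servings → $3.69.
avocado only: max(315/14, 1137/553) = 22.5 servings → $30.38.
sweet potato + strawberries with both tight: 0.6091 servings and 3.01 servings → $3.10.
sweet potato + avocado: the both-tight solution has a negative serving — not a feasible corner.
strawberries + avocado with both tight: 3.125 servings and 0.4002 servings → $3.51.
The minimum over all feasible corners is $3.10.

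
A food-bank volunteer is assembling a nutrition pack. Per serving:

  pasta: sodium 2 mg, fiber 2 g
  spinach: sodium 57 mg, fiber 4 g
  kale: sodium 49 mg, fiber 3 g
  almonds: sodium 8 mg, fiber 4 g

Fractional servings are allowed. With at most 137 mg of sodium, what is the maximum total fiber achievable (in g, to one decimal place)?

137.0 g

Fiber per mg sodium: pasta 1, almonds 0.5, spinach 0.07018, kale 0.06122.
With no serving limits, spend the whole sodium allowance on pasta: 137 mg / 2 mg × 2 g = 137.0 g.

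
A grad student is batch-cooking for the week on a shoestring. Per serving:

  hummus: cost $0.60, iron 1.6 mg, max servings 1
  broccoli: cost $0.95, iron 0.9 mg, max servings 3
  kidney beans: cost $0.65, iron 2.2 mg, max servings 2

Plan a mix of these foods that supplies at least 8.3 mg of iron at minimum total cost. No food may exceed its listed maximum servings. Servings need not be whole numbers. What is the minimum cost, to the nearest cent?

$4.33

Cost per mg of iron: kidney beans $0.2955, hummus $0.3750, broccoli $1.0556.
Take 2 servings of kidney beans: +4.4 mg iron for $1.30 (total $1.30, still need 3.9 mg).
Take 1 serving of hummus: +1.6 mg iron for $0.60 (total $1.90, still need 2.3 mg).
Take 2.556 servings of broccoli: +2.3 mg iron for $2.43 (total $4.33, still need 0.0 mg).
Greedy by cheapest-per-mg is optimal for a single linear constraint, so the minimum cost is $4.33.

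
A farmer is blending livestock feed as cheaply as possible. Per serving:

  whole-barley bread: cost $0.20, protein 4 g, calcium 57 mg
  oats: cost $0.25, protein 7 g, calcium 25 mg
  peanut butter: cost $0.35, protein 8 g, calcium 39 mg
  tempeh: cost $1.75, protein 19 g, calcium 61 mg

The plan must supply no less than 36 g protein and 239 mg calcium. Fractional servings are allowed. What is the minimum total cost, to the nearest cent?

$1.43

whole-barley bread only: max(36/4, 239/57) = 9 servings → $1.80.
oats only: max(36/7, 239/25) = 9.56 servings → $2.39.
peanut butter only: max(36/8, 239/39) = 6.128 servings → $2.14.
tempeh only: max(36/19, 239/61) = 3.918 servings → $6.86.
whole-barley bread + oats with both tight: 2.585 servings and 3.666 servings → $1.43.
whole-barley bread + peanut butter with both tight: 1.693 servings and 3.653 servings → $1.62.
whole-barley bread + tempeh with both tight: 2.795 servings and 1.306 servings → $2.85.
oats + peanut butter: intersection lies outside the first quadrant.
oats + tempeh: the both-tight solution has a negative serving — not a feasible corner.
peanut butter + tempeh with both targets exact would need a negative amount; discard.
So the least-cost plan costs $1.43.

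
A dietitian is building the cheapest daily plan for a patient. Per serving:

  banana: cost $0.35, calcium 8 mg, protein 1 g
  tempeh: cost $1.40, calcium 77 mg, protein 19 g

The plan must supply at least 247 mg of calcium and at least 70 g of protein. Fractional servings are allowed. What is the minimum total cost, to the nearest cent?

Compare the cost at each extreme point of the feasible region.
banana only: max(247/8, 70/1) = 70 servings → $24.50.
tempeh only: max(247/77, 70/19) = 3.684 servings → $5.16.
banana + tempeh: intersection lies outside the first quadrant.
Cheapest feasible corner: $5.16.

$5.16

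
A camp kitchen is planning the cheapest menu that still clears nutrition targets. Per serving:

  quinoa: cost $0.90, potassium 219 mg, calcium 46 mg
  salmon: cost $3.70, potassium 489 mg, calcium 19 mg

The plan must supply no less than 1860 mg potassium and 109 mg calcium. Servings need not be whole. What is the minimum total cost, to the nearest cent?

Check every corner: each single food scaled to meet both minima, and each pair solved so both constraints bind.
quinoa only: max(1860/219, 109/46) = 8.493 servings → $7.64.
salmon only: max(1860/489, 109/19) = 5.737 servings → $21.23.
quinoa + salmon with both tight: 0.9797 servings and 3.365 servings → $13.33.
The minimum over all feasible corners is $7.64.

$7.64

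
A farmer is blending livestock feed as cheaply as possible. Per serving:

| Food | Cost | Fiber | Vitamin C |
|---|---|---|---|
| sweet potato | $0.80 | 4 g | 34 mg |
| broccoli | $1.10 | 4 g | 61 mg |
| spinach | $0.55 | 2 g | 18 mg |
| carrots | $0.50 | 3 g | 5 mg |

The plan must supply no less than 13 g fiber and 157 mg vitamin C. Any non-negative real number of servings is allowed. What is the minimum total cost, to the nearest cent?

sweet potato only: max(13/4, 157/34) = 4.618 servings → $3.69.
broccoli only: max(13/4, 157/61) = 3.25 servings → $3.58.
spinach only: max(13/2, 157/18) = 8.722 servings → $4.80.
carrots only: max(13/3, 157/5) = 31.4 servings → $15.70.
sweet potato + broccoli with both tight: 1.528 servings and 1.722 servings → $3.12.
sweet potato + spinach: intersection lies outside the first quadrant.
sweet potato + carrots: intersection lies outside the first quadrant.
broccoli + spinach with both tight: 1.6 servings and 3.3 servings → $3.58.
broccoli + carrots with both tight: 2.491 servings and 1.012 servings → $3.25.
spinach + carrots with both targets exact would need a negative amount; discard.
So the least-cost plan costs $3.12.

$3.12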